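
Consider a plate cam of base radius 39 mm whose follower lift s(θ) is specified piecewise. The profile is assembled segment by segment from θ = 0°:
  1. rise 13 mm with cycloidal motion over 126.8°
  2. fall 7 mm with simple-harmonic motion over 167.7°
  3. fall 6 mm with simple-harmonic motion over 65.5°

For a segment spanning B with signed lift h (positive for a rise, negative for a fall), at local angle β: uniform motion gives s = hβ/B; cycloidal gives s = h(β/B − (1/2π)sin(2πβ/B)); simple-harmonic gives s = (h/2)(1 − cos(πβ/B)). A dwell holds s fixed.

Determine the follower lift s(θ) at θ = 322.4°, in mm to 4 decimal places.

seg 1 [0°–126.8°] cycloidal, h=13: full span → s += 13 → s = 13.0000
seg 2 [126.8°–294.5°] simple-harmonic, h=-7: full span → s += -7 → s = 6.0000
seg 3 [294.5°–360°] simple-harmonic, h=-6: θ=322.4° here. β=27.9, B=65.5. -6/2·(1 − cos(π·0.4260)) = -2.3084 → s = 3.6916

3.6916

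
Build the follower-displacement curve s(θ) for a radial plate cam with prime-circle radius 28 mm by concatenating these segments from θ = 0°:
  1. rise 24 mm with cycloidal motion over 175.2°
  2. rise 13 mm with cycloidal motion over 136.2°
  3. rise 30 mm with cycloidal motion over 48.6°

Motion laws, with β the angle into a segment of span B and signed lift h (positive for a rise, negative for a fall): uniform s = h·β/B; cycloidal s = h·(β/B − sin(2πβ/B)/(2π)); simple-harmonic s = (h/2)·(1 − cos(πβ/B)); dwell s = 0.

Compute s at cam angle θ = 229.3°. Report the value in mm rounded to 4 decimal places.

seg 1 [0°–175.2°] cycloidal, h=24: full span → s += 24 → s = 24.0000
seg 2 [175.2°–311.4°] cycloidal, h=13: θ=229.3° here. β=54.1, B=136.2. 13·(0.3972 − sin(2π·0.3972)/(2π)) = 3.9184 → s = 27.9184

27.9184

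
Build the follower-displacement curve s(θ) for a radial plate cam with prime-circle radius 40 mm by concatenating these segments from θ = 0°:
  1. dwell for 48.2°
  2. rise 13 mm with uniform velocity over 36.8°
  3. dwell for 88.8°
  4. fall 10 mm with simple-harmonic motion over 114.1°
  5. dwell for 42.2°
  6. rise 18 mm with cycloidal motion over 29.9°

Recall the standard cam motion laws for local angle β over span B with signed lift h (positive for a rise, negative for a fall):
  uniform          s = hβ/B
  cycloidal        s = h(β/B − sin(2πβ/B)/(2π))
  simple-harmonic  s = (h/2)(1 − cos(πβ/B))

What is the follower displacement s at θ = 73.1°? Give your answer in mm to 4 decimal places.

seg 1 [0°–48.2°] dwell: s stays 0.0000
seg 2 [48.2°–85°] uniform, h=13: θ=73.1° here. β=24.9, B=36.8. 13·24.9/36.8 = 8.7962 → s = 8.7962

8.7962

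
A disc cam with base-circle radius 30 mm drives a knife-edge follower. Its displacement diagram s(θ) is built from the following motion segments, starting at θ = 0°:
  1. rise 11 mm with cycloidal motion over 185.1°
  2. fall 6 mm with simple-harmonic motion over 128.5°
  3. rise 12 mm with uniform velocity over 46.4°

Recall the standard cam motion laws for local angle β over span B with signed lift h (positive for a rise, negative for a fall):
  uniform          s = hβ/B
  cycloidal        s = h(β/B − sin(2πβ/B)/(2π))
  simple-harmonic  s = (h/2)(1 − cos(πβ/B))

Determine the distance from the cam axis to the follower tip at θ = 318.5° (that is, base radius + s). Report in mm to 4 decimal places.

seg 1 [0°–185.1°] cycloidal, h=11: full span → s += 11 → s = 11.0000
seg 2 [185.1°–313.6°] simple-harmonic, h=-6: full span → s += -6 → s = 5.0000
seg 3 [313.6°–360°] uniform, h=12: θ=318.5° here. β=4.9, B=46.4. 12·4.9/46.4 = 1.2672 → s = 6.2672
radial distance = base radius + s = 30 + 6.2672 = 36.2672

36.2672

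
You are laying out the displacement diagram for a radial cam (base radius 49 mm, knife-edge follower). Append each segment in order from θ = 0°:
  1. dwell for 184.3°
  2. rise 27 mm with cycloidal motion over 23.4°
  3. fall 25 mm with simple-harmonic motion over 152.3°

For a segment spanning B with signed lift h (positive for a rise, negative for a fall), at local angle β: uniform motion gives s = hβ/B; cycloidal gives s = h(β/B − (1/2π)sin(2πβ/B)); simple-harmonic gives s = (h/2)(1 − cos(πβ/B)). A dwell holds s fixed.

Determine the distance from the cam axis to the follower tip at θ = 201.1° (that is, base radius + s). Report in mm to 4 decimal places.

seg 1 [0°–184.3°] dwell: s stays 0.0000
seg 2 [184.3°–207.7°] cycloidal, h=27: θ=201.1° here. β=16.8, B=23.4. 27·(0.7179 − sin(2π·0.7179)/(2π)) = 23.5950 → s = 23.5950
radial distance = base radius + s = 49 + 23.5950 = 72.5950

72.5950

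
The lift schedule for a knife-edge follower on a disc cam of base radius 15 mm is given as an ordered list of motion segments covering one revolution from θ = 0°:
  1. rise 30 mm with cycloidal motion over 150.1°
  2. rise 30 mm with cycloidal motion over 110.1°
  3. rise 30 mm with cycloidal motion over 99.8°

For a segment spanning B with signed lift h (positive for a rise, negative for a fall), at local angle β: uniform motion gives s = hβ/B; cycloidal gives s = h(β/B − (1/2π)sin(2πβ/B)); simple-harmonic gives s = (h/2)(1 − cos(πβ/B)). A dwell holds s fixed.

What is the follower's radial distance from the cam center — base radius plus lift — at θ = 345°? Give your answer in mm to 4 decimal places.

seg 1 [0°–150.1°] cycloidal, h=30: full span → s += 30 → s = 30.0000
seg 2 [150.1°–260.2°] cycloidal, h=30: full span → s += 30 → s = 60.0000
seg 3 [260.2°–360°] cycloidal, h=30: θ=345° here. β=84.8, B=99.8. 30·(0.8497 − sin(2π·0.8497)/(2π)) = 29.3590 → s = 89.3590
radial distance = base radius + s = 15 + 89.3590 = 104.3590

104.3590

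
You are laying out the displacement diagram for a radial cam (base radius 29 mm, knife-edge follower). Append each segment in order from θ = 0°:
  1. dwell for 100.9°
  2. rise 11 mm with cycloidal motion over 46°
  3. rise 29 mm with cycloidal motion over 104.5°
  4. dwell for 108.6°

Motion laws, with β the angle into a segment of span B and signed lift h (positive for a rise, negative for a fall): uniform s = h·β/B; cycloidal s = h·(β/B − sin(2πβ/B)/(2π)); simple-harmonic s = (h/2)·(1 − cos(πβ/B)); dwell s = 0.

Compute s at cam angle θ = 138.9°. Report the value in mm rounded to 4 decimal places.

seg 1 [0°–100.9°] dwell: s stays 0.0000
seg 2 [100.9°–146.9°] cycloidal, h=11: θ=138.9° here. β=38, B=46. 11·(0.8261 − sin(2π·0.8261)/(2π)) = 10.6414 → s = 10.6414

10.6414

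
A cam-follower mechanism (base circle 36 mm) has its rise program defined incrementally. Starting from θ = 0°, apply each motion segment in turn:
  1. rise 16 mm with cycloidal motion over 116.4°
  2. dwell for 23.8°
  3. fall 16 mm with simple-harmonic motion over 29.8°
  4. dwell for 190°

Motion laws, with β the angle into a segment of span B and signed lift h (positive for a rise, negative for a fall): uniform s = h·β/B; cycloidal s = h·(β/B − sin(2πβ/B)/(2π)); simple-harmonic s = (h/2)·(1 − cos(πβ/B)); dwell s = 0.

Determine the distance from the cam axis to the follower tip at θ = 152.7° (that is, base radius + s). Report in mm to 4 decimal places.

seg 1 [0°–116.4°] cycloidal, h=16: full span → s += 16 → s = 16.0000
seg 2 [116.4°–140.2°] dwell: s stays 16.0000
seg 3 [140.2°–170°] simple-harmonic, h=-16: θ=152.7° here. β=12.5, B=29.8. -16/2·(1 − cos(π·0.4195)) = -5.9974 → s = 10.0026
radial distance = base radius + s = 36 + 10.0026 = 46.0026

46.0026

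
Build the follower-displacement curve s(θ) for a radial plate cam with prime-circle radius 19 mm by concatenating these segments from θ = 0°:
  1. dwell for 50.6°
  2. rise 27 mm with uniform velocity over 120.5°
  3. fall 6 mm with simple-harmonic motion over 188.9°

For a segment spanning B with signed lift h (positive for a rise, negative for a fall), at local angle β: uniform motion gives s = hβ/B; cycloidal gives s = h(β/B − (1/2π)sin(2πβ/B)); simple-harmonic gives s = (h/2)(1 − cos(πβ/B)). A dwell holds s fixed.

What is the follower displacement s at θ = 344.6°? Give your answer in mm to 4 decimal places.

seg 1 [0°–50.6°] dwell: s stays 0.0000
seg 2 [50.6°–171.1°] uniform, h=27: full span → s += 27 → s = 27.0000
seg 3 [171.1°–360°] simple-harmonic, h=-6: θ=344.6° here. β=173.5, B=188.9. -6/2·(1 − cos(π·0.9185)) = -5.9021 → s = 21.0979

21.0979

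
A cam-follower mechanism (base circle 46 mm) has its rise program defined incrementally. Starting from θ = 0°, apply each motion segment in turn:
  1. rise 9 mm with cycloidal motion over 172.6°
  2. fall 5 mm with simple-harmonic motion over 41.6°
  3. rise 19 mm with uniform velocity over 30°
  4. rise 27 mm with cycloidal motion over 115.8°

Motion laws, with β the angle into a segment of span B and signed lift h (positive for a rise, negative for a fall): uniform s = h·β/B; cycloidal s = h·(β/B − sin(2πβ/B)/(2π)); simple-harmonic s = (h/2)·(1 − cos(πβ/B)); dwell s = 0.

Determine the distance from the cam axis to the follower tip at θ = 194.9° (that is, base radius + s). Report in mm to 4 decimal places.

seg 1 [0°–172.6°] cycloidal, h=9: full span → s += 9 → s = 9.0000
seg 2 [172.6°–214.2°] simple-harmonic, h=-5: θ=194.9° here. β=22.3, B=41.6. -5/2·(1 − cos(π·0.5361)) = -2.7826 → s = 6.2174
radial distance = base radius + s = 46 + 6.2174 = 52.2174

52.2174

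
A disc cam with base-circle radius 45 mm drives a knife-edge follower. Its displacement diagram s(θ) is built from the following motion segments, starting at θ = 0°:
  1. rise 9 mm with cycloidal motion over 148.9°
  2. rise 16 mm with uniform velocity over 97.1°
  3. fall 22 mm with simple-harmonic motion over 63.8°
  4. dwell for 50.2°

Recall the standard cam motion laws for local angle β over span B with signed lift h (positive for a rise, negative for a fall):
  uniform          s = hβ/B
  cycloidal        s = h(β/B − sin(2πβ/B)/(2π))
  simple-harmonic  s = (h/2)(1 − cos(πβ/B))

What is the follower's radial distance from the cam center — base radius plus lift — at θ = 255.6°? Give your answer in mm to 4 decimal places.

seg 1 [0°–148.9°] cycloidal, h=9: full span → s += 9 → s = 9.0000
seg 2 [148.9°–246°] uniform, h=16: full span → s += 16 → s = 25.0000
seg 3 [246°–309.8°] simple-harmonic, h=-22: θ=255.6° here. β=9.6, B=63.8. -22/2·(1 − cos(π·0.1505)) = -1.2063 → s = 23.7937
radial distance = base radius + s = 45 + 23.7937 = 68.7937

68.7937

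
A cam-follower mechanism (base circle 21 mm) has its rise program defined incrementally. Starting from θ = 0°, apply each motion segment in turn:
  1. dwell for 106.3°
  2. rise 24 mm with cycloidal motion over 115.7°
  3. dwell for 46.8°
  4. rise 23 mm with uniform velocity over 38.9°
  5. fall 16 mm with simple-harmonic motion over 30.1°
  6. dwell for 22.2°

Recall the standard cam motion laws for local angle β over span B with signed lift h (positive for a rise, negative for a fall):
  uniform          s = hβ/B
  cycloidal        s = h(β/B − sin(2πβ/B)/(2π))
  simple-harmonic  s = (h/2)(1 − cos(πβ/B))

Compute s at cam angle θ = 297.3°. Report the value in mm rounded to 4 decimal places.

seg 1 [0°–106.3°] dwell: s stays 0.0000
seg 2 [106.3°–222°] cycloidal, h=24: full span → s += 24 → s = 24.0000
seg 3 [222°–268.8°] dwell: s stays 24.0000
seg 4 [268.8°–307.7°] uniform, h=23: θ=297.3° here. β=28.5, B=38.9. 23·28.5/38.9 = 16.8509 → s = 40.8509

40.8509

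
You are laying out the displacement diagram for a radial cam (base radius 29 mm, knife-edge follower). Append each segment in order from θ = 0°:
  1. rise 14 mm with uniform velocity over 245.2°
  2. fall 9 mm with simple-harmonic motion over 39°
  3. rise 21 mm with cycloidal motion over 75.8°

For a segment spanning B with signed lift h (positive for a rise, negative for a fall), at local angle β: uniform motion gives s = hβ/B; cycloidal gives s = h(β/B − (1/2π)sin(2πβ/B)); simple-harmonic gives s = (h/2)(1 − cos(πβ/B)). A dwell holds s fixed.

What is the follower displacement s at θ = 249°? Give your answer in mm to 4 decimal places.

seg 1 [0°–245.2°] uniform, h=14: full span → s += 14 → s = 14.0000
seg 2 [245.2°–284.2°] simple-harmonic, h=-9: θ=249° here. β=3.8, B=39. -9/2·(1 − cos(π·0.0974)) = -0.2092 → s = 13.7908

13.7908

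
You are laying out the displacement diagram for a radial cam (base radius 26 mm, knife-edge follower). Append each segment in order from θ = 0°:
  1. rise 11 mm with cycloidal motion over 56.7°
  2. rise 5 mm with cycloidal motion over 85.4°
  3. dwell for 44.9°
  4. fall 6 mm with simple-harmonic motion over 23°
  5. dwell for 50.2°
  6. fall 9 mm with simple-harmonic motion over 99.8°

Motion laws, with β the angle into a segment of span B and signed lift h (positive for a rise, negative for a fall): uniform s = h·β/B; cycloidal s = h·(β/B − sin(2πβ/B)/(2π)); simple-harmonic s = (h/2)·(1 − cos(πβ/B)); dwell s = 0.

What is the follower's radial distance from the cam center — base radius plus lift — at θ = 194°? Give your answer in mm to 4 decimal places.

seg 1 [0°–56.7°] cycloidal, h=11: full span → s += 11 → s = 11.0000
seg 2 [56.7°–142.1°] cycloidal, h=5: full span → s += 5 → s = 16.0000
seg 3 [142.1°–187°] dwell: s stays 16.0000
seg 4 [187°–210°] simple-harmonic, h=-6: θ=194° here. β=7, B=23. -6/2·(1 − cos(π·0.3043)) = -1.2700 → s = 14.7300
radial distance = base radius + s = 26 + 14.7300 = 40.7300

40.7300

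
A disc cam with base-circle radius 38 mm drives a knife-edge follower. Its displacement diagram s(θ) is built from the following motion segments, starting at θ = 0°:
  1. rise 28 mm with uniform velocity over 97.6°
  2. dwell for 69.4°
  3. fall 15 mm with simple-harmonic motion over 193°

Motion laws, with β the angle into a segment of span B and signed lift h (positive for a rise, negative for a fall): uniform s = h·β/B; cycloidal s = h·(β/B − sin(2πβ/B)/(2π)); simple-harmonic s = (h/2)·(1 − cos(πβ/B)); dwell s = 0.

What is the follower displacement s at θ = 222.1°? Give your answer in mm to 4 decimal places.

seg 1 [0°–97.6°] uniform, h=28: full span → s += 28 → s = 28.0000
seg 2 [97.6°–167°] dwell: s stays 28.0000
seg 3 [167°–360°] simple-harmonic, h=-15: θ=222.1° here. β=55.1, B=193. -15/2·(1 − cos(π·0.2855)) = -2.8197 → s = 25.1803

25.1803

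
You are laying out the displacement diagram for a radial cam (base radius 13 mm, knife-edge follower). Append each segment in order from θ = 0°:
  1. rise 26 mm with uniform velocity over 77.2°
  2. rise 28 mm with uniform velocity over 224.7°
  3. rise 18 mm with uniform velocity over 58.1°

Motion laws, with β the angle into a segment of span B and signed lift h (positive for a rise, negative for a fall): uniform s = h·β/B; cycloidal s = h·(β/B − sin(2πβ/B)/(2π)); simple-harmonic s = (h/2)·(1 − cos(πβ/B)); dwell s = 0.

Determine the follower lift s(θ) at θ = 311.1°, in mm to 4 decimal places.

seg 1 [0°–77.2°] uniform, h=26: full span → s += 26 → s = 26.0000
seg 2 [77.2°–301.9°] uniform, h=28: full span → s += 28 → s = 54.0000
seg 3 [301.9°–360°] uniform, h=18: θ=311.1° here. β=9.2, B=58.1. 18·9.2/58.1 = 2.8503 → s = 56.8503

56.8503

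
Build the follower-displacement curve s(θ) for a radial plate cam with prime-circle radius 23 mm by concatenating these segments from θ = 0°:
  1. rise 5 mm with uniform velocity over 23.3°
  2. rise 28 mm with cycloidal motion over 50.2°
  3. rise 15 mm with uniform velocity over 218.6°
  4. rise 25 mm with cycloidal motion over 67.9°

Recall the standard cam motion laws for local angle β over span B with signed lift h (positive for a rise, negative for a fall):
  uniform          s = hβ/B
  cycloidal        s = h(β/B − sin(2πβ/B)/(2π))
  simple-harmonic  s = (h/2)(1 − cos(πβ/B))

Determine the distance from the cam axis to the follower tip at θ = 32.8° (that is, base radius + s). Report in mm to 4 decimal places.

seg 1 [0°–23.3°] uniform, h=5: full span → s += 5 → s = 5.0000
seg 2 [23.3°–73.5°] cycloidal, h=28: θ=32.8° here. β=9.5, B=50.2. 28·(0.1892 − sin(2π·0.1892)/(2π)) = 1.1633 → s = 6.1633
radial distance = base radius + s = 23 + 6.1633 = 29.1633

29.1633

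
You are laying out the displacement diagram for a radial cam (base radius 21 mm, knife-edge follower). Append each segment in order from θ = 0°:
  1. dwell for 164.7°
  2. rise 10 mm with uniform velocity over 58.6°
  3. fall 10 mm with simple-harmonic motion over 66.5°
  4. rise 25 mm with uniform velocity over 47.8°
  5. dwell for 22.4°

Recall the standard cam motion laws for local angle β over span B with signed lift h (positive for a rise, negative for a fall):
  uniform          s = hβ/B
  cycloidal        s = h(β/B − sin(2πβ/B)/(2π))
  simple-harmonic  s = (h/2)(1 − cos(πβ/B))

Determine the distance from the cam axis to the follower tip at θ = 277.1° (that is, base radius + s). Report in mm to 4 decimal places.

seg 1 [0°–164.7°] dwell: s stays 0.0000
seg 2 [164.7°–223.3°] uniform, h=10: full span → s += 10 → s = 10.0000
seg 3 [223.3°–289.8°] simple-harmonic, h=-10: θ=277.1° here. β=53.8, B=66.5. -10/2·(1 − cos(π·0.8090)) = -9.1268 → s = 0.8732
radial distance = base radius + s = 21 + 0.8732 = 21.8732

21.8732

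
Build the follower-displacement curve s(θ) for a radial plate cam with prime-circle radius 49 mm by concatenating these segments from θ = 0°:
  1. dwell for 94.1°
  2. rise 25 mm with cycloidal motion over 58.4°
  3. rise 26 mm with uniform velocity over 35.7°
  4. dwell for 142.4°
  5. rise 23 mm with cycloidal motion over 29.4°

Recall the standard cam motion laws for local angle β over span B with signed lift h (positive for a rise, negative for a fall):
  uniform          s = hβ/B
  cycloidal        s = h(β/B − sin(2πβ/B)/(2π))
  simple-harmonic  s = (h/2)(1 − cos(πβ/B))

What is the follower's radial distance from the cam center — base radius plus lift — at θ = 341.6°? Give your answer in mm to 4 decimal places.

seg 1 [0°–94.1°] dwell: s stays 0.0000
seg 2 [94.1°–152.5°] cycloidal, h=25: full span → s += 25 → s = 25.0000
seg 3 [152.5°–188.2°] uniform, h=26: full span → s += 26 → s = 51.0000
seg 4 [188.2°–330.6°] dwell: s stays 51.0000
seg 5 [330.6°–360°] cycloidal, h=23: θ=341.6° here. β=11, B=29.4. 23·(0.3741 − sin(2π·0.3741)/(2π)) = 6.0032 → s = 57.0032
radial distance = base radius + s = 49 + 57.0032 = 106.0032

106.0032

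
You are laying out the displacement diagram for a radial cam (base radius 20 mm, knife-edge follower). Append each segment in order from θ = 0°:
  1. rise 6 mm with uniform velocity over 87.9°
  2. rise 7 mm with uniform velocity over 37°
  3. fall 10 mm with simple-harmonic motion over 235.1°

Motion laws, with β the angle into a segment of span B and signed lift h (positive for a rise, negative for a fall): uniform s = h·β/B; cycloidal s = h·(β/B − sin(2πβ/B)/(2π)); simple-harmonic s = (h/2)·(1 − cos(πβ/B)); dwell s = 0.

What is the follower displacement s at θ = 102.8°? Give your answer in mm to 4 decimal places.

seg 1 [0°–87.9°] uniform, h=6: full span → s += 6 → s = 6.0000
seg 2 [87.9°–124.9°] uniform, h=7: θ=102.8° here. β=14.9, B=37. 7·14.9/37 = 2.8189 → s = 8.8189

8.8189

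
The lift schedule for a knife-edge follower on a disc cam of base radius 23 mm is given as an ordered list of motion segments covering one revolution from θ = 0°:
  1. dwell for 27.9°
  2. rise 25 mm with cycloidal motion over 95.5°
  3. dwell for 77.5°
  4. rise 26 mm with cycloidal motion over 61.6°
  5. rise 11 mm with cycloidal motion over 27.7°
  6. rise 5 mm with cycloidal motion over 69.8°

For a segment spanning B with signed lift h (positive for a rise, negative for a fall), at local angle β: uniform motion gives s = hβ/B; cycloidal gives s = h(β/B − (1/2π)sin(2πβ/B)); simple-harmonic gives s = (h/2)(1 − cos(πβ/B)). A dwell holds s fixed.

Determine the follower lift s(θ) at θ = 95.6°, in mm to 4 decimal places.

seg 1 [0°–27.9°] dwell: s stays 0.0000
seg 2 [27.9°–123.4°] cycloidal, h=25: θ=95.6° here. β=67.7, B=95.5. 25·(0.7089 − sin(2π·0.7089)/(2π)) = 21.5695 → s = 21.5695

21.5695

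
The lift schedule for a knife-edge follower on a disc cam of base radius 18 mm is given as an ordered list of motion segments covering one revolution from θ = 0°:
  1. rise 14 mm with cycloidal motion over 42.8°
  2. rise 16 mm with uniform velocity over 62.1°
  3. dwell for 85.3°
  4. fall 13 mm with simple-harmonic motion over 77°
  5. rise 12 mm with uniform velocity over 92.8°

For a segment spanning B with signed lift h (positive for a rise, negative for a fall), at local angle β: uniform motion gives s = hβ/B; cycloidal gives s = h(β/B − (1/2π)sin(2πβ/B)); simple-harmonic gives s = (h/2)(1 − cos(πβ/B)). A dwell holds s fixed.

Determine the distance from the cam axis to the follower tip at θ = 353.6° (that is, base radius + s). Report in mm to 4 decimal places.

seg 1 [0°–42.8°] cycloidal, h=14: full span → s += 14 → s = 14.0000
seg 2 [42.8°–104.9°] uniform, h=16: full span → s += 16 → s = 30.0000
seg 3 [104.9°–190.2°] dwell: s stays 30.0000
seg 4 [190.2°–267.2°] simple-harmonic, h=-13: full span → s += -13 → s = 17.0000
seg 5 [267.2°–360°] uniform, h=12: θ=353.6° here. β=86.4, B=92.8. 12·86.4/92.8 = 11.1724 → s = 28.1724
radial distance = base radius + s = 18 + 28.1724 = 46.1724

46.1724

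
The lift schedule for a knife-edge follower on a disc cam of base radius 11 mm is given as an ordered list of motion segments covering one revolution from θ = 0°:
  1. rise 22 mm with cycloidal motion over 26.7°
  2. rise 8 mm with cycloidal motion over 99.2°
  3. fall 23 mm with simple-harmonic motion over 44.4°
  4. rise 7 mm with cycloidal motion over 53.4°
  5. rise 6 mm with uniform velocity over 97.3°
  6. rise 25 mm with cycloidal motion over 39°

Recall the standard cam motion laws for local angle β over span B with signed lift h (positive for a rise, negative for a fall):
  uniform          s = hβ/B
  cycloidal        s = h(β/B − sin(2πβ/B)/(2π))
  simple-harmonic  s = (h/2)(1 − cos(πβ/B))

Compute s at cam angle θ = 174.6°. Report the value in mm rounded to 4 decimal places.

seg 1 [0°–26.7°] cycloidal, h=22: full span → s += 22 → s = 22.0000
seg 2 [26.7°–125.9°] cycloidal, h=8: full span → s += 8 → s = 30.0000
seg 3 [125.9°–170.3°] simple-harmonic, h=-23: full span → s += -23 → s = 7.0000
seg 4 [170.3°–223.7°] cycloidal, h=7: θ=174.6° here. β=4.3, B=53.4. 7·(0.0805 − sin(2π·0.0805)/(2π)) = 0.0237 → s = 7.0237

7.0237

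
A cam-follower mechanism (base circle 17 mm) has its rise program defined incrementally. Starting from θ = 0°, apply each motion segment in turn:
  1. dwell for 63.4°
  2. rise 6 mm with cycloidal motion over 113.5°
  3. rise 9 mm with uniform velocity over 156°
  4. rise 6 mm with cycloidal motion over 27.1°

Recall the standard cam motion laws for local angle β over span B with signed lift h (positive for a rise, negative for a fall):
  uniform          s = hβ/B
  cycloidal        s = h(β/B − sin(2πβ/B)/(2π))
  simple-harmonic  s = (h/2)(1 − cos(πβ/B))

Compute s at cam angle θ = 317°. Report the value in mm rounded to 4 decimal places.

seg 1 [0°–63.4°] dwell: s stays 0.0000
seg 2 [63.4°–176.9°] cycloidal, h=6: full span → s += 6 → s = 6.0000
seg 3 [176.9°–332.9°] uniform, h=9: θ=317° here. β=140.1, B=156. 9·140.1/156 = 8.0827 → s = 14.0827

14.0827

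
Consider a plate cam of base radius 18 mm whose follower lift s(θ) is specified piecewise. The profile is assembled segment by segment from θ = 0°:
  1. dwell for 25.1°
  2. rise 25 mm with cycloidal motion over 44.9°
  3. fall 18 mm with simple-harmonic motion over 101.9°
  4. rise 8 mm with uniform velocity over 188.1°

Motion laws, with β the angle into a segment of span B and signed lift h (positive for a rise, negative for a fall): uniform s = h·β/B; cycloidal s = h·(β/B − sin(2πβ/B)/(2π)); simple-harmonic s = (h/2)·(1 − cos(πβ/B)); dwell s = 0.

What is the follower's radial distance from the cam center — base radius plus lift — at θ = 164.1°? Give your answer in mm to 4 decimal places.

seg 1 [0°–25.1°] dwell: s stays 0.0000
seg 2 [25.1°–70°] cycloidal, h=25: full span → s += 25 → s = 25.0000
seg 3 [70°–171.9°] simple-harmonic, h=-18: θ=164.1° here. β=94.1, B=101.9. -18/2·(1 − cos(π·0.9235)) = -17.7410 → s = 7.2590
radial distance = base radius + s = 18 + 7.2590 = 25.2590

25.2590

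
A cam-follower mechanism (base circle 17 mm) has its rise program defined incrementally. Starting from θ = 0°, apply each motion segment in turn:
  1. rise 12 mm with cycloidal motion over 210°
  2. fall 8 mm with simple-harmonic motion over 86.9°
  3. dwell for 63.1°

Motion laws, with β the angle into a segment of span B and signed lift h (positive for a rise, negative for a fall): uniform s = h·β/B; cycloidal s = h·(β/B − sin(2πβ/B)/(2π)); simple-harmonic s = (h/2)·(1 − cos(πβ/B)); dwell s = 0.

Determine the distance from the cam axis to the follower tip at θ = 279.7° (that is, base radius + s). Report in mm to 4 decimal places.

seg 1 [0°–210°] cycloidal, h=12: full span → s += 12 → s = 12.0000
seg 2 [210°–296.9°] simple-harmonic, h=-8: θ=279.7° here. β=69.7, B=86.9. -8/2·(1 − cos(π·0.8021)) = -7.2513 → s = 4.7487
radial distance = base radius + s = 17 + 4.7487 = 21.7487

21.7487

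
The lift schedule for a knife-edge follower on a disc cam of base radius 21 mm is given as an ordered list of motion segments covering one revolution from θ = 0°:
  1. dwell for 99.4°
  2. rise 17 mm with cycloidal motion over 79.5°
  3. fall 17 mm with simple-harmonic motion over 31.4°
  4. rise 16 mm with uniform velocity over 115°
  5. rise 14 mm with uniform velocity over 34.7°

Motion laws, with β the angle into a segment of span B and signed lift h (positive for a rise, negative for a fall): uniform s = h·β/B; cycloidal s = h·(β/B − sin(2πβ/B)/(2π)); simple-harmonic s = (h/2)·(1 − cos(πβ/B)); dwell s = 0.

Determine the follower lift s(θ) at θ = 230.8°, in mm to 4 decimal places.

seg 1 [0°–99.4°] dwell: s stays 0.0000
seg 2 [99.4°–178.9°] cycloidal, h=17: full span → s += 17 → s = 17.0000
seg 3 [178.9°–210.3°] simple-harmonic, h=-17: full span → s += -17 → s = 0.0000
seg 4 [210.3°–325.3°] uniform, h=16: θ=230.8° here. β=20.5, B=115. 16·20.5/115 = 2.8522 → s = 2.8522

2.8522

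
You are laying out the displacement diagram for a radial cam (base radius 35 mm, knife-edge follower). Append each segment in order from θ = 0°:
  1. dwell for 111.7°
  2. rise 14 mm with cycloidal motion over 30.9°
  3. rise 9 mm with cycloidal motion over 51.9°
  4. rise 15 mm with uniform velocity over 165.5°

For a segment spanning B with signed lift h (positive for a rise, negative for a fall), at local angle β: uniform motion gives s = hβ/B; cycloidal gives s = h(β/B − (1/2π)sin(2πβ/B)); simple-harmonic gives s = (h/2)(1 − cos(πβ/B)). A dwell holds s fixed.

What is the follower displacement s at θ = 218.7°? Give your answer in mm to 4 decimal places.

seg 1 [0°–111.7°] dwell: s stays 0.0000
seg 2 [111.7°–142.6°] cycloidal, h=14: full span → s += 14 → s = 14.0000
seg 3 [142.6°–194.5°] cycloidal, h=9: full span → s += 9 → s = 23.0000
seg 4 [194.5°–360°] uniform, h=15: θ=218.7° here. β=24.2, B=165.5. 15·24.2/165.5 = 2.1934 → s = 25.1934

25.1934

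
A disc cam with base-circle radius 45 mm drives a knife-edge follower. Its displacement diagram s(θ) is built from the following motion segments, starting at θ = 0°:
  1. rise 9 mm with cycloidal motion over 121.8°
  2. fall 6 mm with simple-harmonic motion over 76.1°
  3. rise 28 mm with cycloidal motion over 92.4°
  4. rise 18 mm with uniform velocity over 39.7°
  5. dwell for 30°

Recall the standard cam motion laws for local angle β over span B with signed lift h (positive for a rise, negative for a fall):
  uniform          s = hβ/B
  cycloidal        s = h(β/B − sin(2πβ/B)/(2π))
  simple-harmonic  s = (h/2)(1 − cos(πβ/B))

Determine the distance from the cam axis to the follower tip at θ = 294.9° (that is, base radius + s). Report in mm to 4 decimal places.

seg 1 [0°–121.8°] cycloidal, h=9: full span → s += 9 → s = 9.0000
seg 2 [121.8°–197.9°] simple-harmonic, h=-6: full span → s += -6 → s = 3.0000
seg 3 [197.9°–290.3°] cycloidal, h=28: full span → s += 28 → s = 31.0000
seg 4 [290.3°–330°] uniform, h=18: θ=294.9° here. β=4.6, B=39.7. 18·4.6/39.7 = 2.0856 → s = 33.0856
radial distance = base radius + s = 45 + 33.0856 = 78.0856

78.0856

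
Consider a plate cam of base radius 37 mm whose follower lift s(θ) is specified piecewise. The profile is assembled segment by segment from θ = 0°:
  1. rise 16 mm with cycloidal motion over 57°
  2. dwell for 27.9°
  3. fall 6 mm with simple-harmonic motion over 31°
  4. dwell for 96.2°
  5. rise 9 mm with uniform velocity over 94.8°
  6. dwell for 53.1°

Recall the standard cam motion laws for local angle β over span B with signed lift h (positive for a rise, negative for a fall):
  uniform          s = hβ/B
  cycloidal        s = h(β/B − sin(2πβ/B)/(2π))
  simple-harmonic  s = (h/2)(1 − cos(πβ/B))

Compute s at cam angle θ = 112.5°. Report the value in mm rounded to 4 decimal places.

seg 1 [0°–57°] cycloidal, h=16: full span → s += 16 → s = 16.0000
seg 2 [57°–84.9°] dwell: s stays 16.0000
seg 3 [84.9°–115.9°] simple-harmonic, h=-6: θ=112.5° here. β=27.6, B=31. -6/2·(1 − cos(π·0.8903)) = -5.8237 → s = 10.1763

10.1763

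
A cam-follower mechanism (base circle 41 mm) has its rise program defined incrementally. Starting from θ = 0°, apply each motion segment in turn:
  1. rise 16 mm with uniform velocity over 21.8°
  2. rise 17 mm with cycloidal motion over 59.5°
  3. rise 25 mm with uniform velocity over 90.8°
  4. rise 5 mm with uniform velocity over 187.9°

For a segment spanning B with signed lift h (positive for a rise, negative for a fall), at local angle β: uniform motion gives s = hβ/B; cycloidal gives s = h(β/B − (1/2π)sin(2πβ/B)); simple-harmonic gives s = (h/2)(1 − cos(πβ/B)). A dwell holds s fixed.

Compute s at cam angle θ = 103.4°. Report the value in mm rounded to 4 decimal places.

seg 1 [0°–21.8°] uniform, h=16: full span → s += 16 → s = 16.0000
seg 2 [21.8°–81.3°] cycloidal, h=17: full span → s += 17 → s = 33.0000
seg 3 [81.3°–172.1°] uniform, h=25: θ=103.4° here. β=22.1, B=90.8. 25·22.1/90.8 = 6.0848 → s = 39.0848

39.0848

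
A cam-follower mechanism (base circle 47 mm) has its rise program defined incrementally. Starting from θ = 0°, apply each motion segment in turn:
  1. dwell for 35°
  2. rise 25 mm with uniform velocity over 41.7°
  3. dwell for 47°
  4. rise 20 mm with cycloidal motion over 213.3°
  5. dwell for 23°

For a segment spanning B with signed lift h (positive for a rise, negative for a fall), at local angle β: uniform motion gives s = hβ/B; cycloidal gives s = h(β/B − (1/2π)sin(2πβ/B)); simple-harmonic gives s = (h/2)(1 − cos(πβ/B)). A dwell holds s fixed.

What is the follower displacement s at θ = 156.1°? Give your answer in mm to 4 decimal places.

seg 1 [0°–35°] dwell: s stays 0.0000
seg 2 [35°–76.7°] uniform, h=25: full span → s += 25 → s = 25.0000
seg 3 [76.7°–123.7°] dwell: s stays 25.0000
seg 4 [123.7°–337°] cycloidal, h=20: θ=156.1° here. β=32.4, B=213.3. 20·(0.1519 − sin(2π·0.1519)/(2π)) = 0.4407 → s = 25.4407

25.4407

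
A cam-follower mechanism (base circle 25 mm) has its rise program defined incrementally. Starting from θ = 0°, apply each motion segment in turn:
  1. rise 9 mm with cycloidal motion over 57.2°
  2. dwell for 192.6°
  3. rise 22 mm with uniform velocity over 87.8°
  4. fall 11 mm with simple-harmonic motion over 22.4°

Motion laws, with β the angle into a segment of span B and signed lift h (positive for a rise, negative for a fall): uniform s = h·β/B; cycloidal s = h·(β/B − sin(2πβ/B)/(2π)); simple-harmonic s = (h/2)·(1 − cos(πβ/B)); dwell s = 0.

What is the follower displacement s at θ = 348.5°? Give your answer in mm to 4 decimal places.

seg 1 [0°–57.2°] cycloidal, h=9: full span → s += 9 → s = 9.0000
seg 2 [57.2°–249.8°] dwell: s stays 9.0000
seg 3 [249.8°–337.6°] uniform, h=22: full span → s += 22 → s = 31.0000
seg 4 [337.6°–360°] simple-harmonic, h=-11: θ=348.5° here. β=10.9, B=22.4. -11/2·(1 − cos(π·0.4866)) = -5.2687 → s = 25.7313

25.7313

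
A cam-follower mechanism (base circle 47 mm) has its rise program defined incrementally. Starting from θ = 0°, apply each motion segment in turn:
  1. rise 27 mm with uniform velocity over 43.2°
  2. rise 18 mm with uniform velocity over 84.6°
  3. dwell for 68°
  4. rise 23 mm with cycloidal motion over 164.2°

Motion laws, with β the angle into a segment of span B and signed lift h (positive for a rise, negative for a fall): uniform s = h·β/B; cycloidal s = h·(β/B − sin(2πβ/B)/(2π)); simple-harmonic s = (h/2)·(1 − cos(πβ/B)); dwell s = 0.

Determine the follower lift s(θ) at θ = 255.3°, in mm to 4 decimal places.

seg 1 [0°–43.2°] uniform, h=27: full span → s += 27 → s = 27.0000
seg 2 [43.2°–127.8°] uniform, h=18: full span → s += 18 → s = 45.0000
seg 3 [127.8°–195.8°] dwell: s stays 45.0000
seg 4 [195.8°–360°] cycloidal, h=23: θ=255.3° here. β=59.5, B=164.2. 23·(0.3624 − sin(2π·0.3624)/(2π)) = 5.5488 → s = 50.5488

50.5488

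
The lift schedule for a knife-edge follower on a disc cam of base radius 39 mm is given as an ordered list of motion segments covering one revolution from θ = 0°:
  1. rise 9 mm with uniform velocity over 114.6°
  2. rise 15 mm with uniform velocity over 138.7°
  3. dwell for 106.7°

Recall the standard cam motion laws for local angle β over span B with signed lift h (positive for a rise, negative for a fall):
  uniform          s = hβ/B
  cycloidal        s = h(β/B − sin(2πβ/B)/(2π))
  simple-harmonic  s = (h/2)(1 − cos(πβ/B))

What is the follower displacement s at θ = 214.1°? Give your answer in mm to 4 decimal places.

seg 1 [0°–114.6°] uniform, h=9: full span → s += 9 → s = 9.0000
seg 2 [114.6°–253.3°] uniform, h=15: θ=214.1° here. β=99.5, B=138.7. 15·99.5/138.7 = 10.7606 → s = 19.7606

19.7606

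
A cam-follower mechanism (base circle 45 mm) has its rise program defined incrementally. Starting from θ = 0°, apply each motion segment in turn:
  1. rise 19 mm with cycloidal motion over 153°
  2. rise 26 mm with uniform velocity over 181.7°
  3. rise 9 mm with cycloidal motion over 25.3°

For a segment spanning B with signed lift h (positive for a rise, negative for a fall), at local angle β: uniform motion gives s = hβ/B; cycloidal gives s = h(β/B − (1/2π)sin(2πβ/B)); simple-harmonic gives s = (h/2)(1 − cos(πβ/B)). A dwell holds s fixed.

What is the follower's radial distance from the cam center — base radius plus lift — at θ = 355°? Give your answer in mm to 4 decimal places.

seg 1 [0°–153°] cycloidal, h=19: full span → s += 19 → s = 19.0000
seg 2 [153°–334.7°] uniform, h=26: full span → s += 26 → s = 45.0000
seg 3 [334.7°–360°] cycloidal, h=9: θ=355° here. β=20.3, B=25.3. 9·(0.8024 − sin(2π·0.8024)/(2π)) = 8.5769 → s = 53.5769
radial distance = base radius + s = 45 + 53.5769 = 98.5769

98.5769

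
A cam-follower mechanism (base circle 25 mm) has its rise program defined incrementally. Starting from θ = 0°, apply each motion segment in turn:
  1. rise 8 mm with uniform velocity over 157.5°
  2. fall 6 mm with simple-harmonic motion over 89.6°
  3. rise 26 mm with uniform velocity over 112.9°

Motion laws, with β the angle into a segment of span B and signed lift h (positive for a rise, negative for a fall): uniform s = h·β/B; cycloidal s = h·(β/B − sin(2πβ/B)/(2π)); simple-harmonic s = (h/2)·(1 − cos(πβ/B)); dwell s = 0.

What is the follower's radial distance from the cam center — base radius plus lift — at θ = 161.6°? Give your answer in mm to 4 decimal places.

seg 1 [0°–157.5°] uniform, h=8: full span → s += 8 → s = 8.0000
seg 2 [157.5°–247.1°] simple-harmonic, h=-6: θ=161.6° here. β=4.1, B=89.6. -6/2·(1 − cos(π·0.0458)) = -0.0309 → s = 7.9691
radial distance = base radius + s = 25 + 7.9691 = 32.9691

32.9691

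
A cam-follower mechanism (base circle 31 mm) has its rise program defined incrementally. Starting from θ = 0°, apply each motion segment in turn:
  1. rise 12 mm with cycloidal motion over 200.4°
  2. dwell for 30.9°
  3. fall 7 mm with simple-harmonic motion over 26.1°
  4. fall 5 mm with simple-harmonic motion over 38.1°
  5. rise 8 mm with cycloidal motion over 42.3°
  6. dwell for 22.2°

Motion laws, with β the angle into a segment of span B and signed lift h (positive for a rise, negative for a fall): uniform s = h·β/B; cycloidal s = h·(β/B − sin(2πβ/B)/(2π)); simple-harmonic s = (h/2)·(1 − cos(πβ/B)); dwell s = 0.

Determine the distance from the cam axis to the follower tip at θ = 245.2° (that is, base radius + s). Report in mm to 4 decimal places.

seg 1 [0°–200.4°] cycloidal, h=12: full span → s += 12 → s = 12.0000
seg 2 [200.4°–231.3°] dwell: s stays 12.0000
seg 3 [231.3°–257.4°] simple-harmonic, h=-7: θ=245.2° here. β=13.9, B=26.1. -7/2·(1 − cos(π·0.5326)) = -3.8575 → s = 8.1425
radial distance = base radius + s = 31 + 8.1425 = 39.1425

39.1425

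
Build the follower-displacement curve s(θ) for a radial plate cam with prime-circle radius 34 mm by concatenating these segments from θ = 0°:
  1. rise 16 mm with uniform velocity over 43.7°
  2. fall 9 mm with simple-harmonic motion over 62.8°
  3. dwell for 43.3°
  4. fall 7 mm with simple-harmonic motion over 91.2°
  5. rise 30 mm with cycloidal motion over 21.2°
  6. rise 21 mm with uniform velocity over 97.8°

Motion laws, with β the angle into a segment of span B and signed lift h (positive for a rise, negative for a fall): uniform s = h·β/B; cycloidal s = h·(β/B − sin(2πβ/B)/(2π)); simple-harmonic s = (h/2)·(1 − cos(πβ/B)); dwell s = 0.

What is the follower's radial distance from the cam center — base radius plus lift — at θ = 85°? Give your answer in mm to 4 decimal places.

seg 1 [0°–43.7°] uniform, h=16: full span → s += 16 → s = 16.0000
seg 2 [43.7°–106.5°] simple-harmonic, h=-9: θ=85° here. β=41.3, B=62.8. -9/2·(1 − cos(π·0.6576)) = -6.6386 → s = 9.3614
radial distance = base radius + s = 34 + 9.3614 = 43.3614

43.3614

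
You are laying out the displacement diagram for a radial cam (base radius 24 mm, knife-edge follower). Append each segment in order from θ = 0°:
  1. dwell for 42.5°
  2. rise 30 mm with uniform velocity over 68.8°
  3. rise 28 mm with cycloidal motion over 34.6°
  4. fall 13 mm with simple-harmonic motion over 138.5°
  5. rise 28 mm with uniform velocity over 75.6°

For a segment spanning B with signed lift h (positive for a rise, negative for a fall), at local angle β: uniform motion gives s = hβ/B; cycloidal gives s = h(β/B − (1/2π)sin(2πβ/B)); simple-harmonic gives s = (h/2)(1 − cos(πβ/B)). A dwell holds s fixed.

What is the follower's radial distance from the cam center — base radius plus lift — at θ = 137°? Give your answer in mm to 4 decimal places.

seg 1 [0°–42.5°] dwell: s stays 0.0000
seg 2 [42.5°–111.3°] uniform, h=30: full span → s += 30 → s = 30.0000
seg 3 [111.3°–145.9°] cycloidal, h=28: θ=137° here. β=25.7, B=34.6. 28·(0.7428 − sin(2π·0.7428)/(2π)) = 25.2494 → s = 55.2494
radial distance = base radius + s = 24 + 55.2494 = 79.2494

79.2494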